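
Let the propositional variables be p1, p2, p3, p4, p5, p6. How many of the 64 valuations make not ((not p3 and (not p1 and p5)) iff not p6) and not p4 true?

Initial set: {T (not ((not p3 and (not p1 and p5)) iff not p6) and not p4)}.
T (not ((not p3 and (not p1 and p5)) iff not p6) and not p4): α-rule — add T not ((not p3 and (not p1 and p5)) iff not p6), T not p4.
T not ((not p3 and (not p1 and p5)) iff not p6): β-rule — branch into T (not p3 and (not p1 and p5)), F not p6  //  F (not p3 and (not p1 and p5)), T not p6.
  branch 1 (add T (not p3 and (not p1 and p5)), F not p6):
    T (not p3 and (not p1 and p5)): α-rule — add T not p3, T (not p1 and p5).
    T (not p1 and p5): α-rule — add T not p1, T p5.
    ○ open, literals {p1=false, p3=false, p4=false, p5=true, p6=true}.
  branch 2 (add F (not p3 and (not p1 and p5)), T not p6):
    F (not p3 and (not p1 and p5)): β-rule — branch into F not p3  //  F (not p1 and p5).
      branch 2.1 (add F not p3):
        ○ open, literals {p3=true, p4=false, p6=false}.
      branch 2.2 (add F (not p1 and p5)):
        F (not p1 and p5): β-rule — branch into F not p1  //  F p5.
          branch 2.2.1 (add F not p1):
            ○ open, literals {p1=true, p4=false, p6=false}.
          branch 2.2.2 (add F p5):
            ○ open, literals {p4=false, p5=false, p6=false}.
0 branches closed, 4 open.
Each open branch fixes some atoms; the unmentioned ones are free. Counting distinct full assignments: branch {p1=false, p3=false, p4=false, p5=true, p6=true} (p2) contributes 2 new; branch {p3=true, p4=false, p6=false} (p1, p2, p5) contributes 8 new; branch {p1=true, p4=false, p6=false} (p2, p3, p5) contributes 4 new; branch {p4=false, p5=false, p6=false} (p1, p2, p3) contributes 2 new. Total: 16.

16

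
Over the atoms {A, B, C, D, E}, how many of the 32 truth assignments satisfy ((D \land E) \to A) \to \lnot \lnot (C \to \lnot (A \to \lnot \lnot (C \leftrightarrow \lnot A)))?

26

Initial set: {(((D \land E) \to A) \to \lnot \lnot (C \to \lnot (A \to \lnot \lnot (C \leftrightarrow \lnot A))))}.
(((D \land E) \to A) \to \lnot \lnot (C \to \lnot (A \to \lnot \lnot (C \leftrightarrow \lnot A)))): β-rule — branch into \lnot ((D \land E) \to A)  //  \lnot \lnot (C \to \lnot (A \to \lnot \lnot (C \leftrightarrow \lnot A))).
  branch 1 (add \lnot ((D \land E) \to A)):
    \lnot ((D \land E) \to A): α-rule — add (D \land E), \lnot A.
    (D \land E): α-rule — add D, E.
    ○ open, literals {A=false, D=true, E=true}.
  branch 2 (add \lnot \lnot (C \to \lnot (A \to \lnot \lnot (C \leftrightarrow \lnot A)))):
    \lnot \lnot (C \to \lnot (A \to \lnot \lnot (C \leftrightarrow \lnot A))): drop double negation, giving (C \to \lnot (A \to \lnot \lnot (C \leftrightarrow \lnot A))).
    (C \to \lnot (A \to \lnot \lnot (C \leftrightarrow \lnot A))): β-rule — branch into \lnot C  //  \lnot (A \to \lnot \lnot (C \leftrightarrow \lnot A)).
      branch 2.1 (add \lnot C):
        ○ open, literals {C=false}.
      branch 2.2 (add \lnot (A \to \lnot \lnot (C \leftrightarrow \lnot A))):
        \lnot (A \to \lnot \lnot (C \leftrightarrow \lnot A)): α-rule — add A, \lnot \lnot \lnot (C \leftrightarrow \lnot A).
        \lnot \lnot \lnot (C \leftrightarrow \lnot A): drop double negation, giving \lnot (C \leftrightarrow \lnot A).
        \lnot (C \leftrightarrow \lnot A): β-rule — branch into C, \lnot \lnot A  //  \lnot C, \lnot A.
          branch 2.2.1 (add C, \lnot \lnot A):
            ○ open, literals {A=true, C=true}.
          branch 2.2.2 (add \lnot C, \lnot A):
            × closes — contains both A and \lnot A.
1 branch closed, 3 open.
Each open branch fixes some atoms; the unmentioned ones are free. Counting distinct full assignments: branch {A=false, D=true, E=true} (B, C) contributes 4 new; branch {C=false} (A, B, D, E) contributes 14 new; branch {A=true, C=true} (B, D, E) contributes 8 new. Total: 26.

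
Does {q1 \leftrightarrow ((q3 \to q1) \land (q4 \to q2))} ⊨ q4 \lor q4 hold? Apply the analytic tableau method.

No

Initial set: {(q1 \leftrightarrow ((q3 \to q1) \land (q4 \to q2))); \lnot (q4 \lor q4)}.
\lnot (q4 \lor q4): α-rule — add \lnot q4, \lnot q4.
(q1 \leftrightarrow ((q3 \to q1) \land (q4 \to q2))): β-rule — branch into q1, ((q3 \to q1) \land (q4 \to q2))  //  \lnot q1, \lnot ((q3 \to q1) \land (q4 \to q2)).
  branch 1 (add q1, ((q3 \to q1) \land (q4 \to q2))):
    ((q3 \to q1) \land (q4 \to q2)): α-rule — add (q3 \to q1), (q4 \to q2).
    (q3 \to q1): β-rule — branch into \lnot q3  //  q1.
      branch 1.1 (add \lnot q3):
        (q4 \to q2): β-rule — branch into \lnot q4  //  q2.
          branch 1.1.1 (add \lnot q4):
            ○ open, literals {q1=true, q3=false, q4=false}.
          branch 1.1.2 (add q2):
            ○ open, literals {q1=true, q2=true, q3=false, q4=false}.
      branch 1.2 (add q1):
        (q4 \to q2): β-rule — branch into \lnot q4  //  q2.
          branch 1.2.1 (add \lnot q4):
            ○ open, literals {q1=true, q4=false}.
          branch 1.2.2 (add q2):
            ○ open, literals {q1=true, q2=true, q4=false}.
  branch 2 (add \lnot q1, \lnot ((q3 \to q1) \land (q4 \to q2))):
    \lnot ((q3 \to q1) \land (q4 \to q2)): β-rule — branch into \lnot (q3 \to q1)  //  \lnot (q4 \to q2).
      branch 2.1 (add \lnot (q3 \to q1)):
        \lnot (q3 \to q1): α-rule — add q3, \lnot q1.
        ○ open, literals {q1=false, q3=true, q4=false}.
      branch 2.2 (add \lnot (q4 \to q2)):
        \lnot (q4 \to q2): α-rule — add q4, \lnot q2.
        × closes — contains both q4 and \lnot q4.
1 branch closed, 5 open.
An open branch gives a countermodel: q1=true, q3=false, q4=false (unmentioned atoms arbitrary); the premises hold there but the conclusion fails.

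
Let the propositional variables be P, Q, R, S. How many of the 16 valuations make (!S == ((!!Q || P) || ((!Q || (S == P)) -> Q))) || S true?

14

Initial set: {((!S == ((!!Q || P) || ((!Q || (S == P)) -> Q))) || S)}.
((!S == ((!!Q || P) || ((!Q || (S == P)) -> Q))) || S): β-rule — branch into (!S == ((!!Q || P) || ((!Q || (S == P)) -> Q)))  //  S.
  branch 1 (add (!S == ((!!Q || P) || ((!Q || (S == P)) -> Q)))):
    (!S == ((!!Q || P) || ((!Q || (S == P)) -> Q))): β-rule — branch into !S, ((!!Q || P) || ((!Q || (S == P)) -> Q))  //  !!S, !((!!Q || P) || ((!Q || (S == P)) -> Q)).
      branch 1.1 (add !S, ((!!Q || P) || ((!Q || (S == P)) -> Q))):
        ((!!Q || P) || ((!Q || (S == P)) -> Q)): β-rule — branch into (!!Q || P)  //  ((!Q || (S == P)) -> Q).
          branch 1.1.1 (add (!!Q || P)):
            (!!Q || P): β-rule — branch into !!Q  //  P.
              branch 1.1.1.1 (add !!Q):
                !!Q: drop double negation, giving Q.
                ○ open, literals {Q=true, S=false}.
              branch 1.1.1.2 (add P):
                ○ open, literals {P=true, S=false}.
          branch 1.1.2 (add ((!Q || (S == P)) -> Q)):
            ((!Q || (S == P)) -> Q): β-rule — branch into !(!Q || (S == P))  //  Q.
              branch 1.1.2.1 (add !(!Q || (S == P))):
                !(!Q || (S == P)): α-rule — add !!Q, !(S == P).
                !(S == P): β-rule — branch into S, !P  //  !S, P.
                  branch 1.1.2.1.1 (add S, !P):
                    × closes — contains both S and !S.
                  branch 1.1.2.1.2 (add !S, P):
                    ○ open, literals {P=true, Q=true, S=false}.
              branch 1.1.2.2 (add Q):
                ○ open, literals {Q=true, S=false}.
      branch 1.2 (add !!S, !((!!Q || P) || ((!Q || (S == P)) -> Q))):
        !((!!Q || P) || ((!Q || (S == P)) -> Q)): α-rule — add !(!!Q || P), !((!Q || (S == P)) -> Q).
        !(!!Q || P): α-rule — add !!!Q, !P.
        !((!Q || (S == P)) -> Q): α-rule — add (!Q || (S == P)), !Q.
        !!!Q: drop double negation, giving !Q.
        (!Q || (S == P)): β-rule — branch into !Q  //  (S == P).
          branch 1.2.1 (add !Q):
            ○ open, literals {P=false, Q=false, S=true}.
          branch 1.2.2 (add (S == P)):
            (S == P): β-rule — branch into S, P  //  !S, !P.
              branch 1.2.2.1 (add S, P):
                × closes — contains both P and !P.
              branch 1.2.2.2 (add !S, !P):
                × closes — contains both S and !S.
  branch 2 (add S):
    ○ open, literals {S=true}.
3 branches closed, 6 open.
Each open branch fixes some atoms; the unmentioned ones are free. Counting distinct full assignments: branch {Q=true, S=false} (P, R) contributes 4 new; branch {P=true, S=false} (Q, R) contributes 2 new; branch {P=true, Q=true, S=false} (R) contributes 0 new; branch {Q=true, S=false} (P, R) contributes 0 new; branch {P=false, Q=false, S=true} (R) contributes 2 new; branch {S=true} (P, Q, R) contributes 6 new. Total: 14.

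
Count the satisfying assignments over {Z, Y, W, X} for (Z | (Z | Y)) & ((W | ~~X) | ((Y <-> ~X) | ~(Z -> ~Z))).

Initial set: {T ((Z | (Z | Y)) & ((W | ~~X) | ((Y <-> ~X) | ~(Z -> ~Z))))}.
T ((Z | (Z | Y)) & ((W | ~~X) | ((Y <-> ~X) | ~(Z -> ~Z)))): α-rule — add T (Z | (Z | Y)), T ((W | ~~X) | ((Y <-> ~X) | ~(Z -> ~Z))).
T (Z | (Z | Y)): β-rule — branch into T Z  //  T (Z | Y).
  branch 1 (add T Z):
    T ((W | ~~X) | ((Y <-> ~X) | ~(Z -> ~Z))): β-rule — branch into T (W | ~~X)  //  T ((Y <-> ~X) | ~(Z -> ~Z)).
      branch 1.1 (add T (W | ~~X)):
        T (W | ~~X): β-rule — branch into T W  //  T ~~X.
          branch 1.1.1 (add T W):
            ○ open, literals {W=1, Z=1}.
          branch 1.1.2 (add T ~~X):
            T ~~X: drop double negation, giving T X.
            ○ open, literals {X=1, Z=1}.
      branch 1.2 (add T ((Y <-> ~X) | ~(Z -> ~Z))):
        T ((Y <-> ~X) | ~(Z -> ~Z)): β-rule — branch into T (Y <-> ~X)  //  T ~(Z -> ~Z).
          branch 1.2.1 (add T (Y <-> ~X)):
            T (Y <-> ~X): β-rule — branch into T Y, T ~X  //  F Y, F ~X.
              branch 1.2.1.1 (add T Y, T ~X):
                ○ open, literals {X=0, Y=1, Z=1}.
              branch 1.2.1.2 (add F Y, F ~X):
                ○ open, literals {X=1, Y=0, Z=1}.
          branch 1.2.2 (add T ~(Z -> ~Z)):
            T ~(Z -> ~Z): α-rule — add T Z, F ~Z.
            ○ open, literals {Z=1}.
  branch 2 (add T (Z | Y)):
    T ((W | ~~X) | ((Y <-> ~X) | ~(Z -> ~Z))): β-rule — branch into T (W | ~~X)  //  T ((Y <-> ~X) | ~(Z -> ~Z)).
      branch 2.1 (add T (W | ~~X)):
        T (Z | Y): β-rule — branch into T Z  //  T Y.
          branch 2.1.1 (add T Z):
            T (W | ~~X): β-rule — branch into T W  //  T ~~X.
              branch 2.1.1.1 (add T W):
                ○ open, literals {W=1, Z=1}.
              branch 2.1.1.2 (add T ~~X):
                T ~~X: drop double negation, giving T X.
                ○ open, literals {X=1, Z=1}.
          branch 2.1.2 (add T Y):
            T (W | ~~X): β-rule — branch into T W  //  T ~~X.
              branch 2.1.2.1 (add T W):
                ○ open, literals {W=1, Y=1}.
              branch 2.1.2.2 (add T ~~X):
                T ~~X: drop double negation, giving T X.
                ○ open, literals {X=1, Y=1}.
      branch 2.2 (add T ((Y <-> ~X) | ~(Z -> ~Z))):
        T (Z | Y): β-rule — branch into T Z  //  T Y.
          branch 2.2.1 (add T Z):
            T ((Y <-> ~X) | ~(Z -> ~Z)): β-rule — branch into T (Y <-> ~X)  //  T ~(Z -> ~Z).
              branch 2.2.1.1 (add T (Y <-> ~X)):
                T (Y <-> ~X): β-rule — branch into T Y, T ~X  //  F Y, F ~X.
                  branch 2.2.1.1.1 (add T Y, T ~X):
                    ○ open, literals {X=0, Y=1, Z=1}.
                  branch 2.2.1.1.2 (add F Y, F ~X):
                    ○ open, literals {X=1, Y=0, Z=1}.
              branch 2.2.1.2 (add T ~(Z -> ~Z)):
                T ~(Z -> ~Z): α-rule — add T Z, F ~Z.
                ○ open, literals {Z=1}.
          branch 2.2.2 (add T Y):
            T ((Y <-> ~X) | ~(Z -> ~Z)): β-rule — branch into T (Y <-> ~X)  //  T ~(Z -> ~Z).
              branch 2.2.2.1 (add T (Y <-> ~X)):
                T (Y <-> ~X): β-rule — branch into T Y, T ~X  //  F Y, F ~X.
                  branch 2.2.2.1.1 (add T Y, T ~X):
                    ○ open, literals {X=0, Y=1}.
                  branch 2.2.2.1.2 (add F Y, F ~X):
                    × closes — contains both Y and ~Y.
              branch 2.2.2.2 (add T ~(Z -> ~Z)):
                T ~(Z -> ~Z): α-rule — add T Z, F ~Z.
                ○ open, literals {Y=1, Z=1}.
1 branch closed, 14 open.
Each open branch fixes some atoms; the unmentioned ones are free. Counting distinct full assignments: branch {W=1, Z=1} (Y, X) contributes 4 new; branch {X=1, Z=1} (Y, W) contributes 2 new; branch {X=0, Y=1, Z=1} (W) contributes 1 new; branch {X=1, Y=0, Z=1} (W) contributes 0 new; branch {Z=1} (Y, W, X) contributes 1 new; branch {W=1, Z=1} (Y, X) contributes 0 new; branch {X=1, Z=1} (Y, W) contributes 0 new; branch {W=1, Y=1} (Z, X) contributes 2 new; branch {X=1, Y=1} (Z, W) contributes 1 new; branch {X=0, Y=1, Z=1} (W) contributes 0 new; branch {X=1, Y=0, Z=1} (W) contributes 0 new; branch {Z=1} (Y, W, X) contributes 0 new; branch {X=0, Y=1} (Z, W) contributes 1 new; branch {Y=1, Z=1} (W, X) contributes 0 new. Total: 12.

12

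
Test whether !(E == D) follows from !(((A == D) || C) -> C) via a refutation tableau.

Initial set: {!(((A == D) || C) -> C); !!(E == D)}.
!(((A == D) || C) -> C): α-rule — add ((A == D) || C), !C.
!!(E == D): β-rule — branch into E, D  //  !E, !D.
  branch 1 (add E, D):
    ((A == D) || C): β-rule — branch into (A == D)  //  C.
      branch 1.1 (add (A == D)):
        (A == D): β-rule — branch into A, D  //  !A, !D.
          branch 1.1.1 (add A, D):
            ○ open, literals {A=true, C=false, D=true, E=true}.
          branch 1.1.2 (add !A, !D):
            × closes — contains both D and !D.
      branch 1.2 (add C):
        × closes — contains both C and !C.
  branch 2 (add !E, !D):
    ((A == D) || C): β-rule — branch into (A == D)  //  C.
      branch 2.1 (add (A == D)):
        (A == D): β-rule — branch into A, D  //  !A, !D.
          branch 2.1.1 (add A, D):
            × closes — contains both D and !D.
          branch 2.1.2 (add !A, !D):
            ○ open, literals {A=false, C=false, D=false, E=false}.
      branch 2.2 (add C):
        × closes — contains both C and !C.
4 branches closed, 2 open.
An open branch gives a countermodel: A=true, C=false, D=true, E=true (unmentioned atoms arbitrary); the premises hold there but the conclusion fails.

No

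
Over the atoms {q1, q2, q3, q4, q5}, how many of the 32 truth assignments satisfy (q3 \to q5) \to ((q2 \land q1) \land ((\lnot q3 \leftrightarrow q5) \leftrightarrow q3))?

10

Initial set: {T ((q3 \to q5) \to ((q2 \land q1) \land ((\lnot q3 \leftrightarrow q5) \leftrightarrow q3)))}.
T ((q3 \to q5) \to ((q2 \land q1) \land ((\lnot q3 \leftrightarrow q5) \leftrightarrow q3))): β-rule — branch into F (q3 \to q5)  //  T ((q2 \land q1) \land ((\lnot q3 \leftrightarrow q5) \leftrightarrow q3)).
  branch 1 (add F (q3 \to q5)):
    F (q3 \to q5): α-rule — add T q3, F q5.
    ○ open, literals {q3=true, q5=false}.
  branch 2 (add T ((q2 \land q1) \land ((\lnot q3 \leftrightarrow q5) \leftrightarrow q3))):
    T ((q2 \land q1) \land ((\lnot q3 \leftrightarrow q5) \leftrightarrow q3)): α-rule — add T (q2 \land q1), T ((\lnot q3 \leftrightarrow q5) \leftrightarrow q3).
    T (q2 \land q1): α-rule — add T q2, T q1.
    T ((\lnot q3 \leftrightarrow q5) \leftrightarrow q3): β-rule — branch into T (\lnot q3 \leftrightarrow q5), T q3  //  F (\lnot q3 \leftrightarrow q5), F q3.
      branch 2.1 (add T (\lnot q3 \leftrightarrow q5), T q3):
        T (\lnot q3 \leftrightarrow q5): β-rule — branch into T \lnot q3, T q5  //  F \lnot q3, F q5.
          branch 2.1.1 (add T \lnot q3, T q5):
            × closes — contains both q3 and \lnot q3.
          branch 2.1.2 (add F \lnot q3, F q5):
            ○ open, literals {q1=true, q2=true, q3=true, q5=false}.
      branch 2.2 (add F (\lnot q3 \leftrightarrow q5), F q3):
        F (\lnot q3 \leftrightarrow q5): β-rule — branch into T \lnot q3, F q5  //  F \lnot q3, T q5.
          branch 2.2.1 (add T \lnot q3, F q5):
            ○ open, literals {q1=true, q2=true, q3=false, q5=false}.
          branch 2.2.2 (add F \lnot q3, T q5):
            × closes — contains both q3 and \lnot q3.
2 branches closed, 3 open.
Each open branch fixes some atoms; the unmentioned ones are free. Counting distinct full assignments: branch {q3=true, q5=false} (q1, q2, q4) contributes 8 new; branch {q1=true, q2=true, q3=true, q5=false} (q4) contributes 0 new; branch {q1=true, q2=true, q3=false, q5=false} (q4) contributes 2 new. Total: 10.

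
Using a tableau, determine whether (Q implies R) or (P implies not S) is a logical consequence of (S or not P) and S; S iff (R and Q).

Yes

Initial set: {T ((S or not P) and S); T (S iff (R and Q)); F ((Q implies R) or (P implies not S))}.
T ((S or not P) and S): α-rule — add T (S or not P), T S.
F ((Q implies R) or (P implies not S)): α-rule — add F (Q implies R), F (P implies not S).
F (Q implies R): α-rule — add T Q, F R.
F (P implies not S): α-rule — add T P, F not S.
T (S iff (R and Q)): β-rule — branch into T S, T (R and Q)  //  F S, F (R and Q).
  branch 1 (add T S, T (R and Q)):
    T (R and Q): α-rule — add T R, T Q.
    × closes — contains both R and not R.
  branch 2 (add F S, F (R and Q)):
    × closes — contains both S and not S.
All 2 branches close.
Every branch closed, so the premises entail the conclusion.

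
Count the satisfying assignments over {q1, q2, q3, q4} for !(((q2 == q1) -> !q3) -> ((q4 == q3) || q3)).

Initial set: {!(((q2 == q1) -> !q3) -> ((q4 == q3) || q3))}.
!(((q2 == q1) -> !q3) -> ((q4 == q3) || q3)): α-rule — add ((q2 == q1) -> !q3), !((q4 == q3) || q3).
!((q4 == q3) || q3): α-rule — add !(q4 == q3), !q3.
((q2 == q1) -> !q3): β-rule — branch into !(q2 == q1)  //  !q3.
  branch 1 (add !(q2 == q1)):
    !(q4 == q3): β-rule — branch into q4, !q3  //  !q4, q3.
      branch 1.1 (add q4, !q3):
        !(q2 == q1): β-rule — branch into q2, !q1  //  !q2, q1.
          branch 1.1.1 (add q2, !q1):
            ○ open, literals {q1=F, q2=T, q3=F, q4=T}.
          branch 1.1.2 (add !q2, q1):
            ○ open, literals {q1=T, q2=F, q3=F, q4=T}.
      branch 1.2 (add !q4, q3):
        × closes — contains both q3 and !q3.
  branch 2 (add !q3):
    !(q4 == q3): β-rule — branch into q4, !q3  //  !q4, q3.
      branch 2.1 (add q4, !q3):
        ○ open, literals {q3=F, q4=T}.
      branch 2.2 (add !q4, q3):
        × closes — contains both q3 and !q3.
2 branches closed, 3 open.
Each open branch fixes some atoms; the unmentioned ones are free. Counting distinct full assignments: branch {q1=F, q2=T, q3=F, q4=T} (none free) contributes 1 new; branch {q1=T, q2=F, q3=F, q4=T} (none free) contributes 1 new; branch {q3=F, q4=T} (q1, q2) contributes 2 new. Total: 4.

4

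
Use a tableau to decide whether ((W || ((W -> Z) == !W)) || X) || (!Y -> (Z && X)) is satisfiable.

Satisfiable

Initial set: {(((W || ((W -> Z) == !W)) || X) || (!Y -> (Z && X)))}.
(((W || ((W -> Z) == !W)) || X) || (!Y -> (Z && X))): β-rule — branch into ((W || ((W -> Z) == !W)) || X)  //  (!Y -> (Z && X)).
  branch 1 (add ((W || ((W -> Z) == !W)) || X)):
    ((W || ((W -> Z) == !W)) || X): β-rule — branch into (W || ((W -> Z) == !W))  //  X.
      branch 1.1 (add (W || ((W -> Z) == !W))):
        (W || ((W -> Z) == !W)): β-rule — branch into W  //  ((W -> Z) == !W).
          branch 1.1.1 (add W):
            ○ open, literals {W=1}.
          branch 1.1.2 (add ((W -> Z) == !W)):
            ((W -> Z) == !W): β-rule — branch into (W -> Z), !W  //  !(W -> Z), !!W.
              branch 1.1.2.1 (add (W -> Z), !W):
                (W -> Z): β-rule — branch into !W  //  Z.
                  branch 1.1.2.1.1 (add !W):
                    ○ open, literals {W=0}.
                  branch 1.1.2.1.2 (add Z):
                    ○ open, literals {W=0, Z=1}.
              branch 1.1.2.2 (add !(W -> Z), !!W):
                !(W -> Z): α-rule — add W, !Z.
                ○ open, literals {W=1, Z=0}.
      branch 1.2 (add X):
        ○ open, literals {X=1}.
  branch 2 (add (!Y -> (Z && X))):
    (!Y -> (Z && X)): β-rule — branch into !!Y  //  (Z && X).
      branch 2.1 (add !!Y):
        ○ open, literals {Y=1}.
      branch 2.2 (add (Z && X)):
        (Z && X): α-rule — add Z, X.
        ○ open, literals {X=1, Z=1}.
0 branches closed, 7 open.
An open branch gives a satisfying assignment: W=1.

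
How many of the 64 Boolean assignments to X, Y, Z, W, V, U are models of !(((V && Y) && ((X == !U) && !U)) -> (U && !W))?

4

Initial set: {!(((V && Y) && ((X == !U) && !U)) -> (U && !W))}.
!(((V && Y) && ((X == !U) && !U)) -> (U && !W)): α-rule — add ((V && Y) && ((X == !U) && !U)), !(U && !W).
((V && Y) && ((X == !U) && !U)): α-rule — add (V && Y), ((X == !U) && !U).
(V && Y): α-rule — add V, Y.
((X == !U) && !U): α-rule — add (X == !U), !U.
!(U && !W): β-rule — branch into !U  //  !!W.
  branch 1 (add !U):
    (X == !U): β-rule — branch into X, !U  //  !X, !!U.
      branch 1.1 (add X, !U):
        ○ open, literals {U=false, V=true, X=true, Y=true}.
      branch 1.2 (add !X, !!U):
        × closes — contains both U and !U.
  branch 2 (add !!W):
    (X == !U): β-rule — branch into X, !U  //  !X, !!U.
      branch 2.1 (add X, !U):
        ○ open, literals {U=false, V=true, W=true, X=true, Y=true}.
      branch 2.2 (add !X, !!U):
        × closes — contains both U and !U.
2 branches closed, 2 open.
Each open branch fixes some atoms; the unmentioned ones are free. Counting distinct full assignments: branch {U=false, V=true, X=true, Y=true} (Z, W) contributes 4 new; branch {U=false, V=true, W=true, X=true, Y=true} (Z) contributes 0 new. Total: 4.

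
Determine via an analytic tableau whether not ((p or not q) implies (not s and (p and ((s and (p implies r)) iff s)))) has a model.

Initial set: {T not ((p or not q) implies (not s and (p and ((s and (p implies r)) iff s))))}.
T not ((p or not q) implies (not s and (p and ((s and (p implies r)) iff s)))): α-rule — add T (p or not q), F (not s and (p and ((s and (p implies r)) iff s))).
T (p or not q): β-rule — branch into T p  //  T not q.
  branch 1 (add T p):
    F (not s and (p and ((s and (p implies r)) iff s))): β-rule — branch into F not s  //  F (p and ((s and (p implies r)) iff s)).
      branch 1.1 (add F not s):
        ○ open, literals {p=true, s=true}.
      branch 1.2 (add F (p and ((s and (p implies r)) iff s))):
        F (p and ((s and (p implies r)) iff s)): β-rule — branch into F p  //  F ((s and (p implies r)) iff s).
          branch 1.2.1 (add F p):
            × closes — contains both p and not p.
          branch 1.2.2 (add F ((s and (p implies r)) iff s)):
            F ((s and (p implies r)) iff s): β-rule — branch into T (s and (p implies r)), F s  //  F (s and (p implies r)), T s.
              branch 1.2.2.1 (add T (s and (p implies r)), F s):
                T (s and (p implies r)): α-rule — add T s, T (p implies r).
                × closes — contains both s and not s.
              branch 1.2.2.2 (add F (s and (p implies r)), T s):
                F (s and (p implies r)): β-rule — branch into F s  //  F (p implies r).
                  branch 1.2.2.2.1 (add F s):
                    × closes — contains both s and not s.
                  branch 1.2.2.2.2 (add F (p implies r)):
                    F (p implies r): α-rule — add T p, F r.
                    ○ open, literals {p=true, r=false, s=true}.
  branch 2 (add T not q):
    F (not s and (p and ((s and (p implies r)) iff s))): β-rule — branch into F not s  //  F (p and ((s and (p implies r)) iff s)).
      branch 2.1 (add F not s):
        ○ open, literals {q=false, s=true}.
      branch 2.2 (add F (p and ((s and (p implies r)) iff s))):
        F (p and ((s and (p implies r)) iff s)): β-rule — branch into F p  //  F ((s and (p implies r)) iff s).
          branch 2.2.1 (add F p):
            ○ open, literals {p=false, q=false}.
          branch 2.2.2 (add F ((s and (p implies r)) iff s)):
            F ((s and (p implies r)) iff s): β-rule — branch into T (s and (p implies r)), F s  //  F (s and (p implies r)), T s.
              branch 2.2.2.1 (add T (s and (p implies r)), F s):
                T (s and (p implies r)): α-rule — add T s, T (p implies r).
                × closes — contains both s and not s.
              branch 2.2.2.2 (add F (s and (p implies r)), T s):
                F (s and (p implies r)): β-rule — branch into F s  //  F (p implies r).
                  branch 2.2.2.2.1 (add F s):
                    × closes — contains both s and not s.
                  branch 2.2.2.2.2 (add F (p implies r)):
                    F (p implies r): α-rule — add T p, F r.
                    ○ open, literals {p=true, q=false, r=false, s=true}.
5 branches closed, 5 open.
An open branch gives a satisfying assignment: p=true, s=true.

Satisfiable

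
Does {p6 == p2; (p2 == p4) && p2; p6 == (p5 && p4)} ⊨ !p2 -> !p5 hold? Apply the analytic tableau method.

Initial set: {(p6 == p2); ((p2 == p4) && p2); (p6 == (p5 && p4)); !(!p2 -> !p5)}.
((p2 == p4) && p2): α-rule — add (p2 == p4), p2.
!(!p2 -> !p5): α-rule — add !p2, !!p5.
× closes — contains both p2 and !p2.
All 1 branch closes.
Every branch closed, so the premises entail the conclusion.

Yes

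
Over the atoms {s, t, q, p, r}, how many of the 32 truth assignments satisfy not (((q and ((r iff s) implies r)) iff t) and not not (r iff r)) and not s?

Initial set: {T (not (((q and ((r iff s) implies r)) iff t) and not not (r iff r)) and not s)}.
T (not (((q and ((r iff s) implies r)) iff t) and not not (r iff r)) and not s): α-rule — add T not (((q and ((r iff s) implies r)) iff t) and not not (r iff r)), T not s.
T not (((q and ((r iff s) implies r)) iff t) and not not (r iff r)): β-rule — branch into F ((q and ((r iff s) implies r)) iff t)  //  F not not (r iff r).
  branch 1 (add F ((q and ((r iff s) implies r)) iff t)):
    F ((q and ((r iff s) implies r)) iff t): β-rule — branch into T (q and ((r iff s) implies r)), F t  //  F (q and ((r iff s) implies r)), T t.
      branch 1.1 (add T (q and ((r iff s) implies r)), F t):
        T (q and ((r iff s) implies r)): α-rule — add T q, T ((r iff s) implies r).
        T ((r iff s) implies r): β-rule — branch into F (r iff s)  //  T r.
          branch 1.1.1 (add F (r iff s)):
            F (r iff s): β-rule — branch into T r, F s  //  F r, T s.
              branch 1.1.1.1 (add T r, F s):
                ○ open, literals {q=true, r=true, s=false, t=false}.
              branch 1.1.1.2 (add F r, T s):
                × closes — contains both s and not s.
          branch 1.1.2 (add T r):
            ○ open, literals {q=true, r=true, s=false, t=false}.
      branch 1.2 (add F (q and ((r iff s) implies r)), T t):
        F (q and ((r iff s) implies r)): β-rule — branch into F q  //  F ((r iff s) implies r).
          branch 1.2.1 (add F q):
            ○ open, literals {q=false, s=false, t=true}.
          branch 1.2.2 (add F ((r iff s) implies r)):
            F ((r iff s) implies r): α-rule — add T (r iff s), F r.
            T (r iff s): β-rule — branch into T r, T s  //  F r, F s.
              branch 1.2.2.1 (add T r, T s):
                × closes — contains both r and not r.
              branch 1.2.2.2 (add F r, F s):
                ○ open, literals {r=false, s=false, t=true}.
  branch 2 (add F not not (r iff r)):
    F not not (r iff r): drop double negation, giving F (r iff r).
    F (r iff r): β-rule — branch into T r, F r  //  F r, T r.
      branch 2.1 (add T r, F r):
        × closes — contains both r and not r.
      branch 2.2 (add F r, T r):
        × closes — contains both r and not r.
4 branches closed, 4 open.
Each open branch fixes some atoms; the unmentioned ones are free. Counting distinct full assignments: branch {q=true, r=true, s=false, t=false} (p) contributes 2 new; branch {q=true, r=true, s=false, t=false} (p) contributes 0 new; branch {q=false, s=false, t=true} (p, r) contributes 4 new; branch {r=false, s=false, t=true} (q, p) contributes 2 new. Total: 8.

8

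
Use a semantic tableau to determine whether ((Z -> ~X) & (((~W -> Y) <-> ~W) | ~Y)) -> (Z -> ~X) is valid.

Valid

Assume the negation and expand:
Initial set: {~(((Z -> ~X) & (((~W -> Y) <-> ~W) | ~Y)) -> (Z -> ~X))}.
~(((Z -> ~X) & (((~W -> Y) <-> ~W) | ~Y)) -> (Z -> ~X)): α-rule — add ((Z -> ~X) & (((~W -> Y) <-> ~W) | ~Y)), ~(Z -> ~X).
((Z -> ~X) & (((~W -> Y) <-> ~W) | ~Y)): α-rule — add (Z -> ~X), (((~W -> Y) <-> ~W) | ~Y).
~(Z -> ~X): α-rule — add Z, ~~X.
(Z -> ~X): β-rule — branch into ~Z  //  ~X.
  branch 1 (add ~Z):
    × closes — contains both Z and ~Z.
  branch 2 (add ~X):
    × closes — contains both X and ~X.
All 2 branches close.
Every branch closed, so the negation is unsatisfiable and the formula is valid.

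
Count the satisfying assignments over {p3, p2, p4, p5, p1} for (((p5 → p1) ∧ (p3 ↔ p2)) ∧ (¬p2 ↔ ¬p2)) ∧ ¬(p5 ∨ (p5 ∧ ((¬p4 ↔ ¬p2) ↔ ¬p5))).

Initial set: {T ((((p5 → p1) ∧ (p3 ↔ p2)) ∧ (¬p2 ↔ ¬p2)) ∧ ¬(p5 ∨ (p5 ∧ ((¬p4 ↔ ¬p2) ↔ ¬p5))))}.
T ((((p5 → p1) ∧ (p3 ↔ p2)) ∧ (¬p2 ↔ ¬p2)) ∧ ¬(p5 ∨ (p5 ∧ ((¬p4 ↔ ¬p2) ↔ ¬p5)))): α-rule — add T (((p5 → p1) ∧ (p3 ↔ p2)) ∧ (¬p2 ↔ ¬p2)), T ¬(p5 ∨ (p5 ∧ ((¬p4 ↔ ¬p2) ↔ ¬p5))).
T (((p5 → p1) ∧ (p3 ↔ p2)) ∧ (¬p2 ↔ ¬p2)): α-rule — add T ((p5 → p1) ∧ (p3 ↔ p2)), T (¬p2 ↔ ¬p2).
T ¬(p5 ∨ (p5 ∧ ((¬p4 ↔ ¬p2) ↔ ¬p5))): α-rule — add F p5, F (p5 ∧ ((¬p4 ↔ ¬p2) ↔ ¬p5)).
T ((p5 → p1) ∧ (p3 ↔ p2)): α-rule — add T (p5 → p1), T (p3 ↔ p2).
T (¬p2 ↔ ¬p2): β-rule — branch into T ¬p2, T ¬p2  //  F ¬p2, F ¬p2.
  branch 1 (add T ¬p2, T ¬p2):
    F (p5 ∧ ((¬p4 ↔ ¬p2) ↔ ¬p5)): β-rule — branch into F p5  //  F ((¬p4 ↔ ¬p2) ↔ ¬p5).
      branch 1.1 (add F p5):
        T (p5 → p1): β-rule — branch into F p5  //  T p1.
          branch 1.1.1 (add F p5):
            T (p3 ↔ p2): β-rule — branch into T p3, T p2  //  F p3, F p2.
              branch 1.1.1.1 (add T p3, T p2):
                × closes — contains both p2 and ¬p2.
              branch 1.1.1.2 (add F p3, F p2):
                ○ open, literals {p2=false, p3=false, p5=false}.
          branch 1.1.2 (add T p1):
            T (p3 ↔ p2): β-rule — branch into T p3, T p2  //  F p3, F p2.
              branch 1.1.2.1 (add T p3, T p2):
                × closes — contains both p2 and ¬p2.
              branch 1.1.2.2 (add F p3, F p2):
                ○ open, literals {p1=true, p2=false, p3=false, p5=false}.
      branch 1.2 (add F ((¬p4 ↔ ¬p2) ↔ ¬p5)):
        T (p5 → p1): β-rule — branch into F p5  //  T p1.
          branch 1.2.1 (add F p5):
            T (p3 ↔ p2): β-rule — branch into T p3, T p2  //  F p3, F p2.
              branch 1.2.1.1 (add T p3, T p2):
                × closes — contains both p2 and ¬p2.
              branch 1.2.1.2 (add F p3, F p2):
                F ((¬p4 ↔ ¬p2) ↔ ¬p5): β-rule — branch into T (¬p4 ↔ ¬p2), F ¬p5  //  F (¬p4 ↔ ¬p2), T ¬p5.
                  branch 1.2.1.2.1 (add T (¬p4 ↔ ¬p2), F ¬p5):
                    × closes — contains both p5 and ¬p5.
                  branch 1.2.1.2.2 (add F (¬p4 ↔ ¬p2), T ¬p5):
                    F (¬p4 ↔ ¬p2): β-rule — branch into T ¬p4, F ¬p2  //  F ¬p4, T ¬p2.
                      branch 1.2.1.2.2.1 (add T ¬p4, F ¬p2):
                        × closes — contains both p2 and ¬p2.
                      branch 1.2.1.2.2.2 (add F ¬p4, T ¬p2):
                        ○ open, literals {p2=false, p3=false, p4=true, p5=false}.
          branch 1.2.2 (add T p1):
            T (p3 ↔ p2): β-rule — branch into T p3, T p2  //  F p3, F p2.
              branch 1.2.2.1 (add T p3, T p2):
                × closes — contains both p2 and ¬p2.
              branch 1.2.2.2 (add F p3, F p2):
                F ((¬p4 ↔ ¬p2) ↔ ¬p5): β-rule — branch into T (¬p4 ↔ ¬p2), F ¬p5  //  F (¬p4 ↔ ¬p2), T ¬p5.
                  branch 1.2.2.2.1 (add T (¬p4 ↔ ¬p2), F ¬p5):
                    × closes — contains both p5 and ¬p5.
                  branch 1.2.2.2.2 (add F (¬p4 ↔ ¬p2), T ¬p5):
                    F (¬p4 ↔ ¬p2): β-rule — branch into T ¬p4, F ¬p2  //  F ¬p4, T ¬p2.
                      branch 1.2.2.2.2.1 (add T ¬p4, F ¬p2):
                        × closes — contains both p2 and ¬p2.
                      branch 1.2.2.2.2.2 (add F ¬p4, T ¬p2):
                        ○ open, literals {p1=true, p2=false, p3=false, p4=true, p5=false}.
  branch 2 (add F ¬p2, F ¬p2):
    F (p5 ∧ ((¬p4 ↔ ¬p2) ↔ ¬p5)): β-rule — branch into F p5  //  F ((¬p4 ↔ ¬p2) ↔ ¬p5).
      branch 2.1 (add F p5):
        T (p5 → p1): β-rule — branch into F p5  //  T p1.
          branch 2.1.1 (add F p5):
            T (p3 ↔ p2): β-rule — branch into T p3, T p2  //  F p3, F p2.
              branch 2.1.1.1 (add T p3, T p2):
                ○ open, literals {p2=true, p3=true, p5=false}.
              branch 2.1.1.2 (add F p3, F p2):
                × closes — contains both p2 and ¬p2.
          branch 2.1.2 (add T p1):
            T (p3 ↔ p2): β-rule — branch into T p3, T p2  //  F p3, F p2.
              branch 2.1.2.1 (add T p3, T p2):
                ○ open, literals {p1=true, p2=true, p3=true, p5=false}.
              branch 2.1.2.2 (add F p3, F p2):
                × closes — contains both p2 and ¬p2.
      branch 2.2 (add F ((¬p4 ↔ ¬p2) ↔ ¬p5)):
        T (p5 → p1): β-rule — branch into F p5  //  T p1.
          branch 2.2.1 (add F p5):
            T (p3 ↔ p2): β-rule — branch into T p3, T p2  //  F p3, F p2.
              branch 2.2.1.1 (add T p3, T p2):
                F ((¬p4 ↔ ¬p2) ↔ ¬p5): β-rule — branch into T (¬p4 ↔ ¬p2), F ¬p5  //  F (¬p4 ↔ ¬p2), T ¬p5.
                  branch 2.2.1.1.1 (add T (¬p4 ↔ ¬p2), F ¬p5):
                    × closes — contains both p5 and ¬p5.
                  branch 2.2.1.1.2 (add F (¬p4 ↔ ¬p2), T ¬p5):
                    F (¬p4 ↔ ¬p2): β-rule — branch into T ¬p4, F ¬p2  //  F ¬p4, T ¬p2.
                      branch 2.2.1.1.2.1 (add T ¬p4, F ¬p2):
                        ○ open, literals {p2=true, p3=true, p4=false, p5=false}.
                      branch 2.2.1.1.2.2 (add F ¬p4, T ¬p2):
                        × closes — contains both p2 and ¬p2.
              branch 2.2.1.2 (add F p3, F p2):
                × closes — contains both p2 and ¬p2.
          branch 2.2.2 (add T p1):
            T (p3 ↔ p2): β-rule — branch into T p3, T p2  //  F p3, F p2.
              branch 2.2.2.1 (add T p3, T p2):
                F ((¬p4 ↔ ¬p2) ↔ ¬p5): β-rule — branch into T (¬p4 ↔ ¬p2), F ¬p5  //  F (¬p4 ↔ ¬p2), T ¬p5.
                  branch 2.2.2.1.1 (add T (¬p4 ↔ ¬p2), F ¬p5):
                    × closes — contains both p5 and ¬p5.
                  branch 2.2.2.1.2 (add F (¬p4 ↔ ¬p2), T ¬p5):
                    F (¬p4 ↔ ¬p2): β-rule — branch into T ¬p4, F ¬p2  //  F ¬p4, T ¬p2.
                      branch 2.2.2.1.2.1 (add T ¬p4, F ¬p2):
                        ○ open, literals {p1=true, p2=true, p3=true, p4=false, p5=false}.
                      branch 2.2.2.1.2.2 (add F ¬p4, T ¬p2):
                        × closes — contains both p2 and ¬p2.
              branch 2.2.2.2 (add F p3, F p2):
                × closes — contains both p2 and ¬p2.
16 branches closed, 8 open.
Each open branch fixes some atoms; the unmentioned ones are free. Counting distinct full assignments: branch {p2=false, p3=false, p5=false} (p4, p1) contributes 4 new; branch {p1=true, p2=false, p3=false, p5=false} (p4) contributes 0 new; branch {p2=false, p3=false, p4=true, p5=false} (p1) contributes 0 new; branch {p1=true, p2=false, p3=false, p4=true, p5=false} (none free) contributes 0 new; branch {p2=true, p3=true, p5=false} (p4, p1) contributes 4 new; branch {p1=true, p2=true, p3=true, p5=false} (p4) contributes 0 new; branch {p2=true, p3=true, p4=false, p5=false} (p1) contributes 0 new; branch {p1=true, p2=true, p3=true, p4=false, p5=false} (none free) contributes 0 new. Total: 8.

8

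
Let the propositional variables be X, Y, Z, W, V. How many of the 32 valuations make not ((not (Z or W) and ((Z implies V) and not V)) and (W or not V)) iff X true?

Initial set: {(not ((not (Z or W) and ((Z implies V) and not V)) and (W or not V)) iff X)}.
(not ((not (Z or W) and ((Z implies V) and not V)) and (W or not V)) iff X): β-rule — branch into not ((not (Z or W) and ((Z implies V) and not V)) and (W or not V)), X  //  not not ((not (Z or W) and ((Z implies V) and not V)) and (W or not V)), not X.
  branch 1 (add not ((not (Z or W) and ((Z implies V) and not V)) and (W or not V)), X):
    not ((not (Z or W) and ((Z implies V) and not V)) and (W or not V)): β-rule — branch into not (not (Z or W) and ((Z implies V) and not V))  //  not (W or not V).
      branch 1.1 (add not (not (Z or W) and ((Z implies V) and not V))):
        not (not (Z or W) and ((Z implies V) and not V)): β-rule — branch into not not (Z or W)  //  not ((Z implies V) and not V).
          branch 1.1.1 (add not not (Z or W)):
            not not (Z or W): β-rule — branch into Z  //  W.
              branch 1.1.1.1 (add Z):
                ○ open, literals {X=T, Z=T}.
              branch 1.1.1.2 (add W):
                ○ open, literals {W=T, X=T}.
          branch 1.1.2 (add not ((Z implies V) and not V)):
            not ((Z implies V) and not V): β-rule — branch into not (Z implies V)  //  not not V.
              branch 1.1.2.1 (add not (Z implies V)):
                not (Z implies V): α-rule — add Z, not V.
                ○ open, literals {V=F, X=T, Z=T}.
              branch 1.1.2.2 (add not not V):
                ○ open, literals {V=T, X=T}.
      branch 1.2 (add not (W or not V)):
        not (W or not V): α-rule — add not W, not not V.
        ○ open, literals {V=T, W=F, X=T}.
  branch 2 (add not not ((not (Z or W) and ((Z implies V) and not V)) and (W or not V)), not X):
    not not ((not (Z or W) and ((Z implies V) and not V)) and (W or not V)): α-rule — add (not (Z or W) and ((Z implies V) and not V)), (W or not V).
    (not (Z or W) and ((Z implies V) and not V)): α-rule — add not (Z or W), ((Z implies V) and not V).
    not (Z or W): α-rule — add not Z, not W.
    ((Z implies V) and not V): α-rule — add (Z implies V), not V.
    (W or not V): β-rule — branch into W  //  not V.
      branch 2.1 (add W):
        × closes — contains both W and not W.
      branch 2.2 (add not V):
        (Z implies V): β-rule — branch into not Z  //  V.
          branch 2.2.1 (add not Z):
            ○ open, literals {V=F, W=F, X=F, Z=F}.
          branch 2.2.2 (add V):
            × closes — contains both V and not V.
2 branches closed, 6 open.
Each open branch fixes some atoms; the unmentioned ones are free. Counting distinct full assignments: branch {X=T, Z=T} (Y, W, V) contributes 8 new; branch {W=T, X=T} (Y, Z, V) contributes 4 new; branch {V=F, X=T, Z=T} (Y, W) contributes 0 new; branch {V=T, X=T} (Y, Z, W) contributes 2 new; branch {V=T, W=F, X=T} (Y, Z) contributes 0 new; branch {V=F, W=F, X=F, Z=F} (Y) contributes 2 new. Total: 16.

16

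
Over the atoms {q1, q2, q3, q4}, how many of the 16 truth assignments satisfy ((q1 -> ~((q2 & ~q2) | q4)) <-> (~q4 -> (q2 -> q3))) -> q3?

12

Initial set: {(((q1 -> ~((q2 & ~q2) | q4)) <-> (~q4 -> (q2 -> q3))) -> q3)}.
(((q1 -> ~((q2 & ~q2) | q4)) <-> (~q4 -> (q2 -> q3))) -> q3): β-rule — branch into ~((q1 -> ~((q2 & ~q2) | q4)) <-> (~q4 -> (q2 -> q3)))  //  q3.
  branch 1 (add ~((q1 -> ~((q2 & ~q2) | q4)) <-> (~q4 -> (q2 -> q3)))):
    ~((q1 -> ~((q2 & ~q2) | q4)) <-> (~q4 -> (q2 -> q3))): β-rule — branch into (q1 -> ~((q2 & ~q2) | q4)), ~(~q4 -> (q2 -> q3))  //  ~(q1 -> ~((q2 & ~q2) | q4)), (~q4 -> (q2 -> q3)).
      branch 1.1 (add (q1 -> ~((q2 & ~q2) | q4)), ~(~q4 -> (q2 -> q3))):
        ~(~q4 -> (q2 -> q3)): α-rule — add ~q4, ~(q2 -> q3).
        ~(q2 -> q3): α-rule — add q2, ~q3.
        (q1 -> ~((q2 & ~q2) | q4)): β-rule — branch into ~q1  //  ~((q2 & ~q2) | q4).
          branch 1.1.1 (add ~q1):
            ○ open, literals {q1=F, q2=T, q3=F, q4=F}.
          branch 1.1.2 (add ~((q2 & ~q2) | q4)):
            ~((q2 & ~q2) | q4): α-rule — add ~(q2 & ~q2), ~q4.
            ~(q2 & ~q2): β-rule — branch into ~q2  //  ~~q2.
              branch 1.1.2.1 (add ~q2):
                × closes — contains both q2 and ~q2.
              branch 1.1.2.2 (add ~~q2):
                ○ open, literals {q2=T, q3=F, q4=F}.
      branch 1.2 (add ~(q1 -> ~((q2 & ~q2) | q4)), (~q4 -> (q2 -> q3))):
        ~(q1 -> ~((q2 & ~q2) | q4)): α-rule — add q1, ~~((q2 & ~q2) | q4).
        (~q4 -> (q2 -> q3)): β-rule — branch into ~~q4  //  (q2 -> q3).
          branch 1.2.1 (add ~~q4):
            ~~((q2 & ~q2) | q4): β-rule — branch into (q2 & ~q2)  //  q4.
              branch 1.2.1.1 (add (q2 & ~q2)):
                (q2 & ~q2): α-rule — add q2, ~q2.
                × closes — contains both q2 and ~q2.
              branch 1.2.1.2 (add q4):
                ○ open, literals {q1=T, q4=T}.
          branch 1.2.2 (add (q2 -> q3)):
            ~~((q2 & ~q2) | q4): β-rule — branch into (q2 & ~q2)  //  q4.
              branch 1.2.2.1 (add (q2 & ~q2)):
                (q2 & ~q2): α-rule — add q2, ~q2.
                × closes — contains both q2 and ~q2.
              branch 1.2.2.2 (add q4):
                (q2 -> q3): β-rule — branch into ~q2  //  q3.
                  branch 1.2.2.2.1 (add ~q2):
                    ○ open, literals {q1=T, q2=F, q4=T}.
                  branch 1.2.2.2.2 (add q3):
                    ○ open, literals {q1=T, q3=T, q4=T}.
  branch 2 (add q3):
    ○ open, literals {q3=T}.
3 branches closed, 6 open.
Each open branch fixes some atoms; the unmentioned ones are free. Counting distinct full assignments: branch {q1=F, q2=T, q3=F, q4=F} (none free) contributes 1 new; branch {q2=T, q3=F, q4=F} (q1) contributes 1 new; branch {q1=T, q4=T} (q2, q3) contributes 4 new; branch {q1=T, q2=F, q4=T} (q3) contributes 0 new; branch {q1=T, q3=T, q4=T} (q2) contributes 0 new; branch {q3=T} (q1, q2, q4) contributes 6 new. Total: 12.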